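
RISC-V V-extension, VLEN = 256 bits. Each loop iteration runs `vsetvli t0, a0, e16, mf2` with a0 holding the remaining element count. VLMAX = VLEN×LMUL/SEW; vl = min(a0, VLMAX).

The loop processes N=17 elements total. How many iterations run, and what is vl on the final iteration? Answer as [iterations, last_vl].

[iterations, last_vl] = [3, 1]

lanes per group: 256·1/2/16 = 8
iterations = ceil(17/8) = 3; final-pass vl = 1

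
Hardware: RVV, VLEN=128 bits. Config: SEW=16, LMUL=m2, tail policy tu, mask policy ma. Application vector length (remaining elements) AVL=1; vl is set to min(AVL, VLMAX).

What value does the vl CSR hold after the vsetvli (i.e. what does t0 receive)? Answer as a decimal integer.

VLMAX = VLEN×LMUL/SEW = 128×2/16 = 16
AVL=1 ≤ VLMAX=16, so vl = 1

vl = 1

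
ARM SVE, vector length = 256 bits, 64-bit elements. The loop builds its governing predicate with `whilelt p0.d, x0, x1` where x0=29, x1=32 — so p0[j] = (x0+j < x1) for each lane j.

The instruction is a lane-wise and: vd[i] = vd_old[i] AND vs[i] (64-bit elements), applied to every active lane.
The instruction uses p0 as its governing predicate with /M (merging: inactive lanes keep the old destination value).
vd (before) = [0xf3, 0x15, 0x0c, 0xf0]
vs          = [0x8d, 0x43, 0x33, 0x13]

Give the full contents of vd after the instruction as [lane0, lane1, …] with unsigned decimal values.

vd = [129, 1, 0, 240]

lane count: 256 div 64 = 4
active while 29+j < 32, i.e. j ∈ [0,3) capped at 4 ⇒ 3
[0] and(0xf3,0x8d) = 0x81
[1] and(0x15,0x43) = 0x01
[2] and(0x0c,0x33) = 0x00
[3] tail/keep = 0xf0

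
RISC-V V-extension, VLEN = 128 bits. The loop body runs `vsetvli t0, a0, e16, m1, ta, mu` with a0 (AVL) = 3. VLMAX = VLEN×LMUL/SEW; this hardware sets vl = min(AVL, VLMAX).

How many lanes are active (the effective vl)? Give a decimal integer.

vl = 3

VLMAX = VLEN×LMUL/SEW = 128×1/16 = 8
vl = min(AVL, VLMAX) = min(3, 8) = 3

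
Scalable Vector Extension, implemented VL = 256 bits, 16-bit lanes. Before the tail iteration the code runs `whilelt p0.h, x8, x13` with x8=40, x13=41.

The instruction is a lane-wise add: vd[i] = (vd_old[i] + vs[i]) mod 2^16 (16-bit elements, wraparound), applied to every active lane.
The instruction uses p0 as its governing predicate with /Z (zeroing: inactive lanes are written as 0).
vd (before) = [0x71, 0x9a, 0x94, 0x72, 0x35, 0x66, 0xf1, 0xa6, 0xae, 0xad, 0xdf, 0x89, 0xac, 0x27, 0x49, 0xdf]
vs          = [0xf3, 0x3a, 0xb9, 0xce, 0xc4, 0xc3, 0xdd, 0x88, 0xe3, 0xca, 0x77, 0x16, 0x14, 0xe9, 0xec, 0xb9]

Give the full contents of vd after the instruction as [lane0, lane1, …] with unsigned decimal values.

lane count: 256 div 16 = 16
p0[j] = (40+j < 41); true for j=0..0 → 1 lanes set
  i=0: add(0x71,0xf3) → 356
  i=1: tail/zero → 0
  i=2: tail/zero → 0
  i=3: tail/zero → 0
  i=4: tail/zero → 0
  i=5: tail/zero → 0
  i=6: tail/zero → 0
  i=7: tail/zero → 0
  i=8: tail/zero → 0
  i=9: tail/zero → 0
  i=10: tail/zero → 0
  i=11: tail/zero → 0
  i=12: tail/zero → 0
  i=13: tail/zero → 0
  i=14: tail/zero → 0
  i=15: tail/zero → 0

vd = [356, 0, 0, 0, 0, 0, 0, 0, 0, 0, 0, 0, 0, 0, 0, 0]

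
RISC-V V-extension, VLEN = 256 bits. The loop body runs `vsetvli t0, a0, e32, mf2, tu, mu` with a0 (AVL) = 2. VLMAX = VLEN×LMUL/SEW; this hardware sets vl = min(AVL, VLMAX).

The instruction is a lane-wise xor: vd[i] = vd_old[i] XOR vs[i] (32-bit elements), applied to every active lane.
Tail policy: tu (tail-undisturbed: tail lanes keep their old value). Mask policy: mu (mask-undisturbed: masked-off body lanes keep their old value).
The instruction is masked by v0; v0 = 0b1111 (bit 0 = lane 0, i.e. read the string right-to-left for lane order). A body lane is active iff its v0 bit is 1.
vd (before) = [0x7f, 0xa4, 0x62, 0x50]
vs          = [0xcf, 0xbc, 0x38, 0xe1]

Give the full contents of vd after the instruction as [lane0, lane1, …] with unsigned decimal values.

lanes per group: 256·1/2/32 = 4
AVL=2 ≤ VLMAX=4, so vl = 2
[0] xor(0x7f,0xcf) = 0xb0
[1] xor(0xa4,0xbc) = 0x18
[2] tail/keep = 0x62
[3] tail/keep = 0x50

vd = [176, 24, 98, 80]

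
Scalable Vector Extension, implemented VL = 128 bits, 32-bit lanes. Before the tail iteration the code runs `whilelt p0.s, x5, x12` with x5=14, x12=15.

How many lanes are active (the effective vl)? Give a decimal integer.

128-bit reg / 32-bit elem → 4 lanes
p0[j] = (14+j < 15); true for j=0..0 → 1 lanes set

vl = 1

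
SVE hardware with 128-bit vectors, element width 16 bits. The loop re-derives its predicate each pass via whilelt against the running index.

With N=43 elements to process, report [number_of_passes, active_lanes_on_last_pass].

[iterations, last_vl] = [6, 3]

128-bit reg / 16-bit elem → 8 lanes
iterations = ceil(43/8) = 6; final-pass vl = 3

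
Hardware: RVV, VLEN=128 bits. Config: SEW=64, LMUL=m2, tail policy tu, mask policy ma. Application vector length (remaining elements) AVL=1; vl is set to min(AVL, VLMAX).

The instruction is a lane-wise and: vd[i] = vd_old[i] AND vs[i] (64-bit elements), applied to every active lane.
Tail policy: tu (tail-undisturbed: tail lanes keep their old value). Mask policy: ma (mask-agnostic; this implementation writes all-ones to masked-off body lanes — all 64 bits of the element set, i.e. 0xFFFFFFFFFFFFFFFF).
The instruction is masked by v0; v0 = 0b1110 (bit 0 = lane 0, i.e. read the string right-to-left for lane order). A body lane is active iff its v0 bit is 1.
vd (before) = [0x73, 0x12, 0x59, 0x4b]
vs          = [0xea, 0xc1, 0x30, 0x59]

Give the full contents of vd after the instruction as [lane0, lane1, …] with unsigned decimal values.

vd = [18446744073709551615, 18, 89, 75]

VLMAX = (128 × 2) / 64 = 4 lanes
vl = min(AVL, VLMAX) = min(1, 4) = 1
[0] mask-off/ones = 0xffffffffffffffff
[1] tail/keep = 0x12
[2] tail/keep = 0x59
[3] tail/keep = 0x4b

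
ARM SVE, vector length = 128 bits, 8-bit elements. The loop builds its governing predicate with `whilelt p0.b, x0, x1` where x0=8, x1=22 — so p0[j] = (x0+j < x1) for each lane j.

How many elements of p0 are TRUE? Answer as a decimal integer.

vl = 14

register lanes = 128/8 = 16
whilelt: lane j active iff 8+j < 22 → j < 14 → 14 active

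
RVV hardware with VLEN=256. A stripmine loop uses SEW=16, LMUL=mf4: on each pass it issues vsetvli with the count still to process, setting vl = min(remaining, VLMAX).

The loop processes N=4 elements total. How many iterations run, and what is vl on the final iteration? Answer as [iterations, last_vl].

[iterations, last_vl] = [1, 4]

lanes per group: 256·1/4/16 = 4
N=4: ⌈4/4⌉ = 1 iters; last vl = 4 − 0×4 = 4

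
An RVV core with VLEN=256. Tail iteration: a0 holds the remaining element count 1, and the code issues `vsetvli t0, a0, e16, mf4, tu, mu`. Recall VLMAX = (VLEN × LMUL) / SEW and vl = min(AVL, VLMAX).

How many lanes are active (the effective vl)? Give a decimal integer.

vl = 1

lanes per group: 256·1/4/16 = 4
AVL=1 ≤ VLMAX=4, so vl = 1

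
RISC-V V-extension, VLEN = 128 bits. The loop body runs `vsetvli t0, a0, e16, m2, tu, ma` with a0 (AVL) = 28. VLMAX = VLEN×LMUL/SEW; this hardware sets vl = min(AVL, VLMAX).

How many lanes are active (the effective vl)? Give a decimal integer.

vl = 16

lanes per group: 128·2/16 = 16
AVL=28 > VLMAX=16, so vl = 16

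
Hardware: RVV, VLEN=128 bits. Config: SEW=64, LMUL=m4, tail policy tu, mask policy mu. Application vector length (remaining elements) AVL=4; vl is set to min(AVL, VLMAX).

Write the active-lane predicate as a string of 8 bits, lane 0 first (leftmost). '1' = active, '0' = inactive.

predicate = 11110000

lanes per group: 128·4/64 = 8
vl ← min(4, 8) = 4
bits (lane 0 leftmost): 11110000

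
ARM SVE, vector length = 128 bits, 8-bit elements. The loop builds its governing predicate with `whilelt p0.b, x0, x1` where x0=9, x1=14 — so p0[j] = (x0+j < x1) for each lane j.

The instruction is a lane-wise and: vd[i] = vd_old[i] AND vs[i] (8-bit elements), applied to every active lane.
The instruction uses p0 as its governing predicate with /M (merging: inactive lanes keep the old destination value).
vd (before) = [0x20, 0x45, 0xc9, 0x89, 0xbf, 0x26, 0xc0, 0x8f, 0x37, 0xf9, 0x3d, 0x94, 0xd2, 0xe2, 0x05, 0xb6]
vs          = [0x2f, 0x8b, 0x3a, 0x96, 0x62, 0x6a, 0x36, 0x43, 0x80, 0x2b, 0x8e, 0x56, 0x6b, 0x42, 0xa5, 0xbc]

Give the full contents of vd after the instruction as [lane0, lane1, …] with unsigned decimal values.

vd = [32, 1, 8, 128, 34, 38, 192, 143, 55, 249, 61, 148, 210, 226, 5, 182]

register lanes = 128/8 = 16
whilelt: lane j active iff 9+j < 14 → j < 5 → 5 active
  i=0: and(0x20,0x2f) → 32
  i=1: and(0x45,0x8b) → 1
  i=2: and(0xc9,0x3a) → 8
  i=3: and(0x89,0x96) → 128
  i=4: and(0xbf,0x62) → 34
  i=5: tail/keep → 38
  i=6: tail/keep → 192
  i=7: tail/keep → 143
  i=8: tail/keep → 55
  i=9: tail/keep → 249
  i=10: tail/keep → 61
  i=11: tail/keep → 148
  i=12: tail/keep → 210
  i=13: tail/keep → 226
  i=14: tail/keep → 5
  i=15: tail/keep → 182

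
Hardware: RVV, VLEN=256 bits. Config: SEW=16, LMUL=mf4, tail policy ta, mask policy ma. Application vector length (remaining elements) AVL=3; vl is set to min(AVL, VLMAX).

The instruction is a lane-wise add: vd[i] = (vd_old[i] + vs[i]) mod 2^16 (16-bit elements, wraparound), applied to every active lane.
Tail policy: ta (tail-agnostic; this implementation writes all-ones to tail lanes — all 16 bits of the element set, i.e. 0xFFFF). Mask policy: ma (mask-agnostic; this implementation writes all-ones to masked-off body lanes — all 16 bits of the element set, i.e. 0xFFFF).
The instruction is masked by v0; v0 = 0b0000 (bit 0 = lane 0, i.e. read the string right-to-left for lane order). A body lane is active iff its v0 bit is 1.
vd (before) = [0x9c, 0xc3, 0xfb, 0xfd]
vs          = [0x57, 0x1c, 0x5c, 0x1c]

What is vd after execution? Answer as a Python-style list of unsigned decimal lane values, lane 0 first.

lanes per group: 256·1/4/16 = 4
vl ← min(3, 4) = 3
lane  0: mask-off/ones ⇒ 0xffff
lane  1: mask-off/ones ⇒ 0xffff
lane  2: mask-off/ones ⇒ 0xffff
lane  3: tail/ones ⇒ 0xffff

vd = [65535, 65535, 65535, 65535]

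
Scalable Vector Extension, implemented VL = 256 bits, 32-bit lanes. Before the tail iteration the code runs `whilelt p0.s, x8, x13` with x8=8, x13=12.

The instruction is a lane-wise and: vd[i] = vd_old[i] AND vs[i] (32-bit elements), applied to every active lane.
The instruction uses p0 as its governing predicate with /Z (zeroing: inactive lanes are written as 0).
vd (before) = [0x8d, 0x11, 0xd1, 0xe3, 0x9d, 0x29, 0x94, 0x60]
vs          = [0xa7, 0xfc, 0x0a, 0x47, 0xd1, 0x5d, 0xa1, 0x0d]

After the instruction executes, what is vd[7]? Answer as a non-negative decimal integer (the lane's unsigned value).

vd[7] = 0

register lanes = 256/32 = 8
whilelt: lane j active iff 8+j < 12 → j < 4 → 4 active
lane  0: and(0x8d,0xa7) ⇒ 0x85
lane  1: and(0x11,0xfc) ⇒ 0x10
lane  2: and(0xd1,0x0a) ⇒ 0x00
lane  3: and(0xe3,0x47) ⇒ 0x43
lane  4: tail/zero ⇒ 0x00
lane  5: tail/zero ⇒ 0x00
lane  6: tail/zero ⇒ 0x00
lane  7: tail/zero ⇒ 0x00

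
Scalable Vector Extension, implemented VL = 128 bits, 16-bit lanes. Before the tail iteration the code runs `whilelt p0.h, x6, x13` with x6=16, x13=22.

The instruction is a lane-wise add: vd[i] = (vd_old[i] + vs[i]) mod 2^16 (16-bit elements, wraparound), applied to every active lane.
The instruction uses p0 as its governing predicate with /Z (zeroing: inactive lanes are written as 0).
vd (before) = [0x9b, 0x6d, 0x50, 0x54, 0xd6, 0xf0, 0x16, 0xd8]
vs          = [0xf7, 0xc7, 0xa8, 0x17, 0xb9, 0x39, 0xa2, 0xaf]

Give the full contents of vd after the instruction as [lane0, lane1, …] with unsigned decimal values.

vd = [402, 308, 248, 107, 399, 297, 0, 0]

register lanes = 128/16 = 8
p0[j] = (16+j < 22); true for j=0..5 → 6 lanes set
vd[0] add(0x9b,0xf7) -> 0x192
vd[1] add(0x6d,0xc7) -> 0x134
vd[2] add(0x50,0xa8) -> 0xf8
vd[3] add(0x54,0x17) -> 0x6b
vd[4] add(0xd6,0xb9) -> 0x18f
vd[5] add(0xf0,0x39) -> 0x129
vd[6] tail/zero -> 0x00
vd[7] tail/zero -> 0x00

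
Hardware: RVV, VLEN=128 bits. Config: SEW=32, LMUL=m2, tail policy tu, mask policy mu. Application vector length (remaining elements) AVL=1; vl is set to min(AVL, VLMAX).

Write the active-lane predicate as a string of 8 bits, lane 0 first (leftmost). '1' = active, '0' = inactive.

VLMAX = (128 × 2) / 32 = 8 lanes
vl = min(AVL, VLMAX) = min(1, 8) = 1
bits (lane 0 leftmost): 10000000

predicate = 10000000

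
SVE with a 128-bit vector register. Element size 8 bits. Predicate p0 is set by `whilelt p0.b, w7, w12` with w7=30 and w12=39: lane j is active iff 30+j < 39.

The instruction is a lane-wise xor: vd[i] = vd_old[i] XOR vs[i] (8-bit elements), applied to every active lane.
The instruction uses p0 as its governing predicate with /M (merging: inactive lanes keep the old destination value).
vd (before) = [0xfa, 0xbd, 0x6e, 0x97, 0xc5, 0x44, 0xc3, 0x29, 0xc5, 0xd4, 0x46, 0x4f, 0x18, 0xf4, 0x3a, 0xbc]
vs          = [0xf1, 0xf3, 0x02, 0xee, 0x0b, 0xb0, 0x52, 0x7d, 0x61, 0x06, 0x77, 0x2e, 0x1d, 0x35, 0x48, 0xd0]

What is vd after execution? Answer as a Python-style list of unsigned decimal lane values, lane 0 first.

vd = [11, 78, 108, 121, 206, 244, 145, 84, 164, 212, 70, 79, 24, 244, 58, 188]

lane count: 128 div 8 = 16
active while 30+j < 39, i.e. j ∈ [0,9) capped at 16 ⇒ 9
  i=0: xor(0xfa,0xf1) → 11
  i=1: xor(0xbd,0xf3) → 78
  i=2: xor(0x6e,0x02) → 108
  i=3: xor(0x97,0xee) → 121
  i=4: xor(0xc5,0x0b) → 206
  i=5: xor(0x44,0xb0) → 244
  i=6: xor(0xc3,0x52) → 145
  i=7: xor(0x29,0x7d) → 84
  i=8: xor(0xc5,0x61) → 164
  i=9: tail/keep → 212
  i=10: tail/keep → 70
  i=11: tail/keep → 79
  i=12: tail/keep → 24
  i=13: tail/keep → 244
  i=14: tail/keep → 58
  i=15: tail/keep → 188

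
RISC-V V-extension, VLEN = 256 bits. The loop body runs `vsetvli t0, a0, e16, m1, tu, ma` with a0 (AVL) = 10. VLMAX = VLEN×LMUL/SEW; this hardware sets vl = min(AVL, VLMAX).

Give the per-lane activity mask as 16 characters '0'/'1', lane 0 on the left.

lanes per group: 256·1/16 = 16
vl ← min(10, 16) = 10
bits (lane 0 leftmost): 1111111111000000

predicate = 1111111111000000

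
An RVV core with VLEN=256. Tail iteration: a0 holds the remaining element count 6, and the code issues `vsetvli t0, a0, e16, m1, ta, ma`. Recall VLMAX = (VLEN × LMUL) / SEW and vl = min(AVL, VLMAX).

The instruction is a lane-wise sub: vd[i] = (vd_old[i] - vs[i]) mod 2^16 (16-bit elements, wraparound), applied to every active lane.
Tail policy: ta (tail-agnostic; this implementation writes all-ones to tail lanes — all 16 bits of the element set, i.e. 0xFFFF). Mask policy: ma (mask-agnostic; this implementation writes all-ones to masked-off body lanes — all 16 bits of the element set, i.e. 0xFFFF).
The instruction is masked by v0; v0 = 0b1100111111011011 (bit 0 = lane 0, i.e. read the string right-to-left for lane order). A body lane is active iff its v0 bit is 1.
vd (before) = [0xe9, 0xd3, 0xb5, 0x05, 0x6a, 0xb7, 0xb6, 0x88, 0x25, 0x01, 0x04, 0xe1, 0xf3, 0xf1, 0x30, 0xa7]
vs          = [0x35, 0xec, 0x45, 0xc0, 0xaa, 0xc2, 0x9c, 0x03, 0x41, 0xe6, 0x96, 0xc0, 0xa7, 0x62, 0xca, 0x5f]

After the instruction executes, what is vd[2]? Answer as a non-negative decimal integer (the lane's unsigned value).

vd[2] = 65535

VLMAX = VLEN×LMUL/SEW = 256×1/16 = 16
AVL=6 ≤ VLMAX=16, so vl = 6
  i=0: sub(0xe9,0x35) → 180
  i=1: sub(0xd3,0xec) → 65511
  i=2: mask-off/ones → 65535
  i=3: sub(0x05,0xc0) → 65349
  i=4: sub(0x6a,0xaa) → 65472
  i=5: mask-off/ones → 65535
  i=6: tail/ones → 65535
  i=7: tail/ones → 65535
  i=8: tail/ones → 65535
  i=9: tail/ones → 65535
  i=10: tail/ones → 65535
  i=11: tail/ones → 65535
  i=12: tail/ones → 65535
  i=13: tail/ones → 65535
  i=14: tail/ones → 65535
  i=15: tail/ones → 65535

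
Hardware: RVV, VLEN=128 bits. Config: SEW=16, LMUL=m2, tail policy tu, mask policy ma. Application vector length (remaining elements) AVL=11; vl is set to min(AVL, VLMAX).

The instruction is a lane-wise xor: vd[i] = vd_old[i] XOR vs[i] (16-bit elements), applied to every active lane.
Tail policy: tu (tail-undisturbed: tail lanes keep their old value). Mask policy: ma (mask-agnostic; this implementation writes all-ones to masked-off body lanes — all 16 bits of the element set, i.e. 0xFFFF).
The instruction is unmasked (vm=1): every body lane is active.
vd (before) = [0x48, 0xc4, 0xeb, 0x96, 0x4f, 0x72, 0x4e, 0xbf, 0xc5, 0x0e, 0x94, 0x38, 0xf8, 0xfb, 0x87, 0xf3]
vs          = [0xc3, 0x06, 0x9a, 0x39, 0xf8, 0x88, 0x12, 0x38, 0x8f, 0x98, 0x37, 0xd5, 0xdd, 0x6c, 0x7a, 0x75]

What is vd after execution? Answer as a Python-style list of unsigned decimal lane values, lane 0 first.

VLMAX = VLEN×LMUL/SEW = 128×2/16 = 16
vl ← min(11, 16) = 11
  i=0: xor(0x48,0xc3) → 139
  i=1: xor(0xc4,0x06) → 194
  i=2: xor(0xeb,0x9a) → 113
  i=3: xor(0x96,0x39) → 175
  i=4: xor(0x4f,0xf8) → 183
  i=5: xor(0x72,0x88) → 250
  i=6: xor(0x4e,0x12) → 92
  i=7: xor(0xbf,0x38) → 135
  i=8: xor(0xc5,0x8f) → 74
  i=9: xor(0x0e,0x98) → 150
  i=10: xor(0x94,0x37) → 163
  i=11: tail/keep → 56
  i=12: tail/keep → 248
  i=13: tail/keep → 251
  i=14: tail/keep → 135
  i=15: tail/keep → 243

vd = [139, 194, 113, 175, 183, 250, 92, 135, 74, 150, 163, 56, 248, 251, 135, 243]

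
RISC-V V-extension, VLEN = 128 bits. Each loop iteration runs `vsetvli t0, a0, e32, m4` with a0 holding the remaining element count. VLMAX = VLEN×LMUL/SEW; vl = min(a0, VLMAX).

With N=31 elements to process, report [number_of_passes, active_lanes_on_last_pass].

[iterations, last_vl] = [2, 15]

VLMAX = (128 × 4) / 32 = 16 lanes
31 elements at 16/iter → 2 passes, remainder 15 on the last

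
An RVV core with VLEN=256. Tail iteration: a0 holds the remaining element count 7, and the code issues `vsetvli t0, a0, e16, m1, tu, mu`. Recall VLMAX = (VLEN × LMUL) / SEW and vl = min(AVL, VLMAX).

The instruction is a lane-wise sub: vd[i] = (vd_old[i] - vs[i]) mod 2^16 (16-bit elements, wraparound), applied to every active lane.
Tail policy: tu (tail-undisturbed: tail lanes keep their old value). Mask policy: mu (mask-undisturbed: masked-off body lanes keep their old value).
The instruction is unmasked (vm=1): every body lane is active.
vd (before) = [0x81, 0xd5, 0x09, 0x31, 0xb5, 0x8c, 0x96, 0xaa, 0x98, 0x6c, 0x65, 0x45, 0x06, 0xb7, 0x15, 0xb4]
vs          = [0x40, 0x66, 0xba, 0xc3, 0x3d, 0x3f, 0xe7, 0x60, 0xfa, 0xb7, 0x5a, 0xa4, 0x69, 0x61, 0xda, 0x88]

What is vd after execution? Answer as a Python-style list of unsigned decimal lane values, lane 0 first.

lanes per group: 256·1/16 = 16
vl = min(AVL, VLMAX) = min(7, 16) = 7
vd[0] sub(0x81,0x40) -> 0x41
vd[1] sub(0xd5,0x66) -> 0x6f
vd[2] sub(0x09,0xba) -> 0xff4f
vd[3] sub(0x31,0xc3) -> 0xff6e
vd[4] sub(0xb5,0x3d) -> 0x78
vd[5] sub(0x8c,0x3f) -> 0x4d
vd[6] sub(0x96,0xe7) -> 0xffaf
vd[7] tail/keep -> 0xaa
vd[8] tail/keep -> 0x98
vd[9] tail/keep -> 0x6c
vd[10] tail/keep -> 0x65
vd[11] tail/keep -> 0x45
vd[12] tail/keep -> 0x06
vd[13] tail/keep -> 0xb7
vd[14] tail/keep -> 0x15
vd[15] tail/keep -> 0xb4

vd = [65, 111, 65359, 65390, 120, 77, 65455, 170, 152, 108, 101, 69, 6, 183, 21, 180]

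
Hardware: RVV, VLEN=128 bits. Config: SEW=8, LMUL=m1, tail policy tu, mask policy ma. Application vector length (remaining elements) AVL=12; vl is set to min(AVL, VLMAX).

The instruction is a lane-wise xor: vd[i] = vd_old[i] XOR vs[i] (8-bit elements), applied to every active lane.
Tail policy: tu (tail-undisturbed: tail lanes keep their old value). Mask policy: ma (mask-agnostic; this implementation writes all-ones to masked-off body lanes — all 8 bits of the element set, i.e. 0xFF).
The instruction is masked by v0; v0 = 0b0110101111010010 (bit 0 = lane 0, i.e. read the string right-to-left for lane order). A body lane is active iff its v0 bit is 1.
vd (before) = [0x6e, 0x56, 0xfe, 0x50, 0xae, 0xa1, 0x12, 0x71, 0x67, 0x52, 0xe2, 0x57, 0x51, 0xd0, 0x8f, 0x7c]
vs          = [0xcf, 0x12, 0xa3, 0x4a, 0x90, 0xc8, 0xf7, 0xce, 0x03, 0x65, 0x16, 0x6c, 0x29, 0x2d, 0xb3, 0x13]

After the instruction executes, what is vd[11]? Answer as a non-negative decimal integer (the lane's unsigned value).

VLMAX = (128 × 1) / 8 = 16 lanes
vl = min(AVL, VLMAX) = min(12, 16) = 12
lane  0: mask-off/ones ⇒ 0xff
lane  1: xor(0x56,0x12) ⇒ 0x44
lane  2: mask-off/ones ⇒ 0xff
lane  3: mask-off/ones ⇒ 0xff
lane  4: xor(0xae,0x90) ⇒ 0x3e
lane  5: mask-off/ones ⇒ 0xff
lane  6: xor(0x12,0xf7) ⇒ 0xe5
lane  7: xor(0x71,0xce) ⇒ 0xbf
lane  8: xor(0x67,0x03) ⇒ 0x64
lane  9: xor(0x52,0x65) ⇒ 0x37
lane 10: mask-off/ones ⇒ 0xff
lane 11: xor(0x57,0x6c) ⇒ 0x3b
lane 12: tail/keep ⇒ 0x51
lane 13: tail/keep ⇒ 0xd0
lane 14: tail/keep ⇒ 0x8f
lane 15: tail/keep ⇒ 0x7c

vd[11] = 59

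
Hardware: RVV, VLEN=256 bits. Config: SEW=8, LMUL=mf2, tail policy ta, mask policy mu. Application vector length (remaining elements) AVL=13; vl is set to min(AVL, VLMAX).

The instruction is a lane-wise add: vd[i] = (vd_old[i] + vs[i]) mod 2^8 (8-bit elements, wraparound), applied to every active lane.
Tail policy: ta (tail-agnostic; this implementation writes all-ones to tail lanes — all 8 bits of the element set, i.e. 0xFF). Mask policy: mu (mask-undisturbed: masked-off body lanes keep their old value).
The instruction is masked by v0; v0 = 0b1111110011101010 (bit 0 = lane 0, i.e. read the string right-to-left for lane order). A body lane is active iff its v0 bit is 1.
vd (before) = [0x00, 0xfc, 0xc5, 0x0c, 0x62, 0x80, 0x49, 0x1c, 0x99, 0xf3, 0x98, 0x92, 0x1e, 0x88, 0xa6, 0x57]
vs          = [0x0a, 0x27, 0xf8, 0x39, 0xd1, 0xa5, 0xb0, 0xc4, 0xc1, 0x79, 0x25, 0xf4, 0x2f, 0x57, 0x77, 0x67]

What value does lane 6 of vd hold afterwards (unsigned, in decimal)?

vd[6] = 249

VLMAX = VLEN×LMUL/SEW = 256×1/2/8 = 16
vl ← min(13, 16) = 13
[0] mask-off/keep = 0x00
[1] add(0xfc,0x27) = 0x23
[2] mask-off/keep = 0xc5
[3] add(0x0c,0x39) = 0x45
[4] mask-off/keep = 0x62
[5] add(0x80,0xa5) = 0x25
[6] add(0x49,0xb0) = 0xf9
[7] add(0x1c,0xc4) = 0xe0
[8] mask-off/keep = 0x99
[9] mask-off/keep = 0xf3
[10] add(0x98,0x25) = 0xbd
[11] add(0x92,0xf4) = 0x86
[12] add(0x1e,0x2f) = 0x4d
[13] tail/ones = 0xff
[14] tail/ones = 0xff
[15] tail/ones = 0xff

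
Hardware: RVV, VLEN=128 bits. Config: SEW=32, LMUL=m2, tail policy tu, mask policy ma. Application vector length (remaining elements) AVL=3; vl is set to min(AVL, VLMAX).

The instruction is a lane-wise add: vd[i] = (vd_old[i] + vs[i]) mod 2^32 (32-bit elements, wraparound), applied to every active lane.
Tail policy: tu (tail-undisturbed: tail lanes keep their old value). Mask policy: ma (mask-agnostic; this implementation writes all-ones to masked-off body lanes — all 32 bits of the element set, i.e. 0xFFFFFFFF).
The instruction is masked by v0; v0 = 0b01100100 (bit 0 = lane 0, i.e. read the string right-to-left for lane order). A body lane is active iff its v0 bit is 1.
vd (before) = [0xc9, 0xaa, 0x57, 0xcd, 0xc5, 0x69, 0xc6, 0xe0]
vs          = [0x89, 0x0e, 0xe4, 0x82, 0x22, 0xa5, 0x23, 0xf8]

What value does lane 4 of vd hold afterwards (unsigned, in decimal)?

lanes per group: 128·2/32 = 8
vl ← min(3, 8) = 3
lane  0: mask-off/ones ⇒ 0xffffffff
lane  1: mask-off/ones ⇒ 0xffffffff
lane  2: add(0x57,0xe4) ⇒ 0x13b
lane  3: tail/keep ⇒ 0xcd
lane  4: tail/keep ⇒ 0xc5
lane  5: tail/keep ⇒ 0x69
lane  6: tail/keep ⇒ 0xc6
lane  7: tail/keep ⇒ 0xe0

vd[4] = 197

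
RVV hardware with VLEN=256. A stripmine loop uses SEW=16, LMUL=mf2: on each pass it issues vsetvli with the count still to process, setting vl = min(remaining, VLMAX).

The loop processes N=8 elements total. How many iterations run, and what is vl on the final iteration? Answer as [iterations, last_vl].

[iterations, last_vl] = [1, 8]

VLMAX = (256 × 1/2) / 16 = 8 lanes
iterations = ceil(8/8) = 1; final-pass vl = 8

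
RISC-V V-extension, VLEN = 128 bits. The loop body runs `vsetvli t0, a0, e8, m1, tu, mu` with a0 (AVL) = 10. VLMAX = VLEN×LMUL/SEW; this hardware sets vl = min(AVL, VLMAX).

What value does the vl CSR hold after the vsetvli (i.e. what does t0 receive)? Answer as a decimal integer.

vl = 10

VLMAX = (128 × 1) / 8 = 16 lanes
vl ← min(10, 16) = 10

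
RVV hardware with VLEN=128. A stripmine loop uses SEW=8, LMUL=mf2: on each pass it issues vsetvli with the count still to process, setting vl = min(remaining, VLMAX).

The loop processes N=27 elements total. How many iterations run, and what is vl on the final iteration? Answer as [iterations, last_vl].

[iterations, last_vl] = [4, 3]

lanes per group: 128·1/2/8 = 8
N=27: ⌈27/8⌉ = 4 iters; last vl = 27 − 3×8 = 3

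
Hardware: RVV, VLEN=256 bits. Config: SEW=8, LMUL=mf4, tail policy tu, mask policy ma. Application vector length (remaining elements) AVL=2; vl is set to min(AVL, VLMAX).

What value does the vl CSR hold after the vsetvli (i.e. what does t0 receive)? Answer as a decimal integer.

vl = 2

VLMAX = (256 × 1/4) / 8 = 8 lanes
vl ← min(2, 8) = 2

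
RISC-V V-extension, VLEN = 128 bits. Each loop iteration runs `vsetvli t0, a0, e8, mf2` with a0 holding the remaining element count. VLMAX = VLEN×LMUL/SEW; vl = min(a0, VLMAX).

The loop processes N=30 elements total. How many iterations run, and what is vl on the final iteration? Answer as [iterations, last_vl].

[iterations, last_vl] = [4, 6]

VLMAX = (128 × 1/2) / 8 = 8 lanes
30 elements at 8/iter → 4 passes, remainder 6 on the last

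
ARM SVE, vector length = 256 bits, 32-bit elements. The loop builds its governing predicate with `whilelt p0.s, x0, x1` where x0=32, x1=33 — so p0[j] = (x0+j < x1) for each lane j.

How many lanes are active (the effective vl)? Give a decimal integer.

vl = 1

lane count: 256 div 32 = 8
active while 32+j < 33, i.e. j ∈ [0,1) capped at 8 ⇒ 1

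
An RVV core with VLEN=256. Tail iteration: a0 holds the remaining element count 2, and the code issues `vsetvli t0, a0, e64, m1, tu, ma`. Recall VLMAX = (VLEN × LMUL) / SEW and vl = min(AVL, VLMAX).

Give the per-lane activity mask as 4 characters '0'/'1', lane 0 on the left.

predicate = 1100

lanes per group: 256·1/64 = 4
vl ← min(2, 4) = 2
bits (lane 0 leftmost): 1100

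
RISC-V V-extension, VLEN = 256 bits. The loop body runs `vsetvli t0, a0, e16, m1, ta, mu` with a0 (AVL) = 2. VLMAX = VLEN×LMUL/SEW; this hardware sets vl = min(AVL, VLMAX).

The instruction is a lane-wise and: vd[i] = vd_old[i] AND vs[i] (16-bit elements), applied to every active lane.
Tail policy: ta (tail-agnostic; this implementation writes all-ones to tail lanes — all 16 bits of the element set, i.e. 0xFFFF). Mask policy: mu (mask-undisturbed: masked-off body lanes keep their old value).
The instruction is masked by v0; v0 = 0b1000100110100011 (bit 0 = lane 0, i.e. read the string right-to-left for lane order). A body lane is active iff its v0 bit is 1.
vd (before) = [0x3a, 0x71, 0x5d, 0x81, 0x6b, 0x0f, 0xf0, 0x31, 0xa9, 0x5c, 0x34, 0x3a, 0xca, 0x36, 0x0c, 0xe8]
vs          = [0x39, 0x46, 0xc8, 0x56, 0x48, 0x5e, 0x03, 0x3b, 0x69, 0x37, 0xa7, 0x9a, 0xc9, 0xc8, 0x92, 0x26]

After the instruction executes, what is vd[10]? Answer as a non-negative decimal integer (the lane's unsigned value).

vd[10] = 65535

lanes per group: 256·1/16 = 16
vl = min(AVL, VLMAX) = min(2, 16) = 2
  i=0: and(0x3a,0x39) → 56
  i=1: and(0x71,0x46) → 64
  i=2: tail/ones → 65535
  i=3: tail/ones → 65535
  i=4: tail/ones → 65535
  i=5: tail/ones → 65535
  i=6: tail/ones → 65535
  i=7: tail/ones → 65535
  i=8: tail/ones → 65535
  i=9: tail/ones → 65535
  i=10: tail/ones → 65535
  i=11: tail/ones → 65535
  i=12: tail/ones → 65535
  i=13: tail/ones → 65535
  i=14: tail/ones → 65535
  i=15: tail/ones → 65535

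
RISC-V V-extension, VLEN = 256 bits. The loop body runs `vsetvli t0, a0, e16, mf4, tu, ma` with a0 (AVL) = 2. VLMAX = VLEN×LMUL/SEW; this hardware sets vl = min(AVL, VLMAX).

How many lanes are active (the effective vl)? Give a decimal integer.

VLMAX = (256 × 1/4) / 16 = 4 lanes
AVL=2 ≤ VLMAX=4, so vl = 2

vl = 2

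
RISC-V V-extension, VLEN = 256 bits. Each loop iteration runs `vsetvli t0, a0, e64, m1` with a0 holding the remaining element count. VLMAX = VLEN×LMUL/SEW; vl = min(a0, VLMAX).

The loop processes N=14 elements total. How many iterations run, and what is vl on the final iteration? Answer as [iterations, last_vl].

VLMAX = (256 × 1) / 64 = 4 lanes
N=14: ⌈14/4⌉ = 4 iters; last vl = 14 − 3×4 = 2

[iterations, last_vl] = [4, 2]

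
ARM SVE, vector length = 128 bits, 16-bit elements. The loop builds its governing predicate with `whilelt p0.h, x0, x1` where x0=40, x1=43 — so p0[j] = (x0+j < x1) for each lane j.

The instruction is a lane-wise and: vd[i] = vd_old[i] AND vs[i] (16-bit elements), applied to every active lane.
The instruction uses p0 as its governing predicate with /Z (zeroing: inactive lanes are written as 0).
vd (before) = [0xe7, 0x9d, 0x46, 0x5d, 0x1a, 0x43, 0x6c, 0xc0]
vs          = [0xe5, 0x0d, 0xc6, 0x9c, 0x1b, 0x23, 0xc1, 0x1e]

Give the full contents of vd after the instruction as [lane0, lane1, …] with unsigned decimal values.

128-bit reg / 16-bit elem → 8 lanes
active while 40+j < 43, i.e. j ∈ [0,3) capped at 8 ⇒ 3
vd[0] and(0xe7,0xe5) -> 0xe5
vd[1] and(0x9d,0x0d) -> 0x0d
vd[2] and(0x46,0xc6) -> 0x46
vd[3] tail/zero -> 0x00
vd[4] tail/zero -> 0x00
vd[5] tail/zero -> 0x00
vd[6] tail/zero -> 0x00
vd[7] tail/zero -> 0x00

vd = [229, 13, 70, 0, 0, 0, 0, 0]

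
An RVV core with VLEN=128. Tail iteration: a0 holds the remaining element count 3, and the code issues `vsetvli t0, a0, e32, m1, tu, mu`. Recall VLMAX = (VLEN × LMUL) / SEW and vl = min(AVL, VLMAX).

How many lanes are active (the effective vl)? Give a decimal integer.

vl = 3

VLMAX = VLEN×LMUL/SEW = 128×1/32 = 4
AVL=3 ≤ VLMAX=4, so vl = 3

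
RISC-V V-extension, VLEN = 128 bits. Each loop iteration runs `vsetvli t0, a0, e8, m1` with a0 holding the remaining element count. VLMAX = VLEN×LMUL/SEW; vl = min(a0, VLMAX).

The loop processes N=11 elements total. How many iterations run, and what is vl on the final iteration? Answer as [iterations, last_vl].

[iterations, last_vl] = [1, 11]

lanes per group: 128·1/8 = 16
iterations = ceil(11/16) = 1; final-pass vl = 11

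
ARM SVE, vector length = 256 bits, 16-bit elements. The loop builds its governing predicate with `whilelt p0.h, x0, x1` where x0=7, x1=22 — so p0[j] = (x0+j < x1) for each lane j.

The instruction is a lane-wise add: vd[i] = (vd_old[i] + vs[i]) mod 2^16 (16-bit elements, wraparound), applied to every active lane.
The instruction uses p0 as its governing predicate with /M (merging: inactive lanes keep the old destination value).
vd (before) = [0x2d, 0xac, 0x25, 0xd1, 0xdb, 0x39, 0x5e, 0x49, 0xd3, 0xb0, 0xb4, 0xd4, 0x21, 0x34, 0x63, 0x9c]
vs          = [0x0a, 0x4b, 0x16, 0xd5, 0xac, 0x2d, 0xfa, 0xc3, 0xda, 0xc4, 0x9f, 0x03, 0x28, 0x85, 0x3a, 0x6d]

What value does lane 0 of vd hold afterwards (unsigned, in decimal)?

vd[0] = 55

register lanes = 256/16 = 16
whilelt: lane j active iff 7+j < 22 → j < 15 → 15 active
vd[0] add(0x2d,0x0a) -> 0x37
vd[1] add(0xac,0x4b) -> 0xf7
vd[2] add(0x25,0x16) -> 0x3b
vd[3] add(0xd1,0xd5) -> 0x1a6
vd[4] add(0xdb,0xac) -> 0x187
vd[5] add(0x39,0x2d) -> 0x66
vd[6] add(0x5e,0xfa) -> 0x158
vd[7] add(0x49,0xc3) -> 0x10c
vd[8] add(0xd3,0xda) -> 0x1ad
vd[9] add(0xb0,0xc4) -> 0x174
vd[10] add(0xb4,0x9f) -> 0x153
vd[11] add(0xd4,0x03) -> 0xd7
vd[12] add(0x21,0x28) -> 0x49
vd[13] add(0x34,0x85) -> 0xb9
vd[14] add(0x63,0x3a) -> 0x9d
vd[15] tail/keep -> 0x9c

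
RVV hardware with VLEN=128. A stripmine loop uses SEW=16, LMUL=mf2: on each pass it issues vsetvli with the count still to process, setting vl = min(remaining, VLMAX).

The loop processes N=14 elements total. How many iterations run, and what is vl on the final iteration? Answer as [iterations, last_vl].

[iterations, last_vl] = [4, 2]

lanes per group: 128·1/2/16 = 4
N=14: ⌈14/4⌉ = 4 iters; last vl = 14 − 3×4 = 2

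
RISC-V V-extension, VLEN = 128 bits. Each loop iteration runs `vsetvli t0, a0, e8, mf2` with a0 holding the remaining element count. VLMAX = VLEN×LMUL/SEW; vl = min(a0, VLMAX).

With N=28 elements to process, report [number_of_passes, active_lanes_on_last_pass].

[iterations, last_vl] = [4, 4]

lanes per group: 128·1/2/8 = 8
N=28: ⌈28/8⌉ = 4 iters; last vl = 28 − 3×8 = 4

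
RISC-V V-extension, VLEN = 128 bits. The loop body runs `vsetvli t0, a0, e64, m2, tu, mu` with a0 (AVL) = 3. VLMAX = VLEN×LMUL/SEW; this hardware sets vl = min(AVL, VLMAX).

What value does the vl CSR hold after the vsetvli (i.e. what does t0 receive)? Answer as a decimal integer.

vl = 3

VLMAX = VLEN×LMUL/SEW = 128×2/64 = 4
vl = min(AVL, VLMAX) = min(3, 4) = 3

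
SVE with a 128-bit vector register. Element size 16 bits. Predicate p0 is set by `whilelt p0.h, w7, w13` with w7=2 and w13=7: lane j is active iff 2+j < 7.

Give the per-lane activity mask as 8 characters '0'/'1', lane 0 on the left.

register lanes = 128/16 = 8
whilelt: lane j active iff 2+j < 7 → j < 5 → 5 active
bits (lane 0 leftmost): 11111000

predicate = 11111000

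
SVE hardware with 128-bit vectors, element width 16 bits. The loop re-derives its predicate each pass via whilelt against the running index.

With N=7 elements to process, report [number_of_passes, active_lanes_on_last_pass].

lane count: 128 div 16 = 8
iterations = ceil(7/8) = 1; final-pass vl = 7

[iterations, last_vl] = [1, 7]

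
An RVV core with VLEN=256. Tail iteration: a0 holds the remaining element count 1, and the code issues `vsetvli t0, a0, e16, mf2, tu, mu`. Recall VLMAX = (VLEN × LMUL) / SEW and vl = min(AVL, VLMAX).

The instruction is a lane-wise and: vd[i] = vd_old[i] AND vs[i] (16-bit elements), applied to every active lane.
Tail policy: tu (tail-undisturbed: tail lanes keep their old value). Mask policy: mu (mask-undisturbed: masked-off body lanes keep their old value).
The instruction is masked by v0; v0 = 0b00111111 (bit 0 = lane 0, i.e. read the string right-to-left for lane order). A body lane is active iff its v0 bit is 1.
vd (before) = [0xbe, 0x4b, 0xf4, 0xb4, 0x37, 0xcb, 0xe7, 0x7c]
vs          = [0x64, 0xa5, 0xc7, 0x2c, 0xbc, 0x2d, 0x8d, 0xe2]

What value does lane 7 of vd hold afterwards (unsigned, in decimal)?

VLMAX = (256 × 1/2) / 16 = 8 lanes
vl ← min(1, 8) = 1
lane  0: and(0xbe,0x64) ⇒ 0x24
lane  1: tail/keep ⇒ 0x4b
lane  2: tail/keep ⇒ 0xf4
lane  3: tail/keep ⇒ 0xb4
lane  4: tail/keep ⇒ 0x37
lane  5: tail/keep ⇒ 0xcb
lane  6: tail/keep ⇒ 0xe7
lane  7: tail/keep ⇒ 0x7c

vd[7] = 124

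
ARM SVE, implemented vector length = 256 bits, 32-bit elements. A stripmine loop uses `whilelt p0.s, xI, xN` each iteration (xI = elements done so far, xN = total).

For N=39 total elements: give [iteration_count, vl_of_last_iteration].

lane count: 256 div 32 = 8
39 elements at 8/iter → 5 passes, remainder 7 on the last

[iterations, last_vl] = [5, 7]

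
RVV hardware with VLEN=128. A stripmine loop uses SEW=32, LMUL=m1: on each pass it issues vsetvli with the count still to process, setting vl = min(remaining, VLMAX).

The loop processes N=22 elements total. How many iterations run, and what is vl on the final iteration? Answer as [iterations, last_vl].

VLMAX = VLEN×LMUL/SEW = 128×1/32 = 4
N=22: ⌈22/4⌉ = 6 iters; last vl = 22 − 5×4 = 2

[iterations, last_vl] = [6, 2]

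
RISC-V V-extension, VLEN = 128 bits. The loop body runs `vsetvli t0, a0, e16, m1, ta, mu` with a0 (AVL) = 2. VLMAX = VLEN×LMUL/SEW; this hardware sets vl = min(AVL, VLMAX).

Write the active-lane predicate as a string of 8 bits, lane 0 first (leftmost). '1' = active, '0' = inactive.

predicate = 11000000

lanes per group: 128·1/16 = 8
AVL=2 ≤ VLMAX=8, so vl = 2
bits (lane 0 leftmost): 11000000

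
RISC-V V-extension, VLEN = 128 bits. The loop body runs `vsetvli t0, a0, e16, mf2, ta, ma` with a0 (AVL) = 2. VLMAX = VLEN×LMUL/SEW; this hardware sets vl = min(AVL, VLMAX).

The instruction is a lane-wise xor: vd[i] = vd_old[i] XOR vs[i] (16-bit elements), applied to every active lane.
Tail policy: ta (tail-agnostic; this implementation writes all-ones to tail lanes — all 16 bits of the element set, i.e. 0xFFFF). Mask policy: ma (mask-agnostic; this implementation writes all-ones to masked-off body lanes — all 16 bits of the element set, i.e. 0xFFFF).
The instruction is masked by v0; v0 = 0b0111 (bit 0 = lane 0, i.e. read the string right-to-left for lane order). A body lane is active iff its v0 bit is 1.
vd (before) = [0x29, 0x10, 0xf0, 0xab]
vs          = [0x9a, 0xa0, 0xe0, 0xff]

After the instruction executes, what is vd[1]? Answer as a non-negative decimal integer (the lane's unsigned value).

lanes per group: 128·1/2/16 = 4
vl = min(AVL, VLMAX) = min(2, 4) = 2
[0] xor(0x29,0x9a) = 0xb3
[1] xor(0x10,0xa0) = 0xb0
[2] tail/ones = 0xffff
[3] tail/ones = 0xffff

vd[1] = 176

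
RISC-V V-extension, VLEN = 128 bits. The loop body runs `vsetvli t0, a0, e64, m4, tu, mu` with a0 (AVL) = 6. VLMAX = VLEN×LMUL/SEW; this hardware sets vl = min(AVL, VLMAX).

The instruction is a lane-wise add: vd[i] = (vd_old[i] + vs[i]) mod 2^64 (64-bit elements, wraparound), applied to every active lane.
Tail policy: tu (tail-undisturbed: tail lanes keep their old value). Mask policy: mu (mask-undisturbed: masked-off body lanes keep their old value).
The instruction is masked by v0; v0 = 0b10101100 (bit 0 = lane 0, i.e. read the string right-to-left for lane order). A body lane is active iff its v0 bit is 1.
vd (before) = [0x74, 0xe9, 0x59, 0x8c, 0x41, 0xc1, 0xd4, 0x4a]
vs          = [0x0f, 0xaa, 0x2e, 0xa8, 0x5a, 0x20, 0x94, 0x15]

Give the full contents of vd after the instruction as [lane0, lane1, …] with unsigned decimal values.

vd = [116, 233, 135, 308, 65, 225, 212, 74]

lanes per group: 128·4/64 = 8
AVL=6 ≤ VLMAX=8, so vl = 6
lane  0: mask-off/keep ⇒ 0x74
lane  1: mask-off/keep ⇒ 0xe9
lane  2: add(0x59,0x2e) ⇒ 0x87
lane  3: add(0x8c,0xa8) ⇒ 0x134
lane  4: mask-off/keep ⇒ 0x41
lane  5: add(0xc1,0x20) ⇒ 0xe1
lane  6: tail/keep ⇒ 0xd4
lane  7: tail/keep ⇒ 0x4a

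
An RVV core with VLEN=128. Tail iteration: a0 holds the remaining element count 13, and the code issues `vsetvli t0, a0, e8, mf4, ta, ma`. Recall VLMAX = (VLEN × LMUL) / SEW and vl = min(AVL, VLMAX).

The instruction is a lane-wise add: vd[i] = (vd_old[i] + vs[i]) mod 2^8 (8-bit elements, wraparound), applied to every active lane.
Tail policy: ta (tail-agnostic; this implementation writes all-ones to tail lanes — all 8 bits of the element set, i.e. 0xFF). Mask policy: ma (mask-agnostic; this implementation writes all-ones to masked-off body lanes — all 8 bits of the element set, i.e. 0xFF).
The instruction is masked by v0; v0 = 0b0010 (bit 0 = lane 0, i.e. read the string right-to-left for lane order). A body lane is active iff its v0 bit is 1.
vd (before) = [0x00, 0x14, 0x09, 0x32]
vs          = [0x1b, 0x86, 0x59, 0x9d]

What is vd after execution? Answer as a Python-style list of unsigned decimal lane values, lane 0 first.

vd = [255, 154, 255, 255]

VLMAX = (128 × 1/4) / 8 = 4 lanes
AVL=13 > VLMAX=4, so vl = 4
lane  0: mask-off/ones ⇒ 0xff
lane  1: add(0x14,0x86) ⇒ 0x9a
lane  2: mask-off/ones ⇒ 0xff
lane  3: mask-off/ones ⇒ 0xff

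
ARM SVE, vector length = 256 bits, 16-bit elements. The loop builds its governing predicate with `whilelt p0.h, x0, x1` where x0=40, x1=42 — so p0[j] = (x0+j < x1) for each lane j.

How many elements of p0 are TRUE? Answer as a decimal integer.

vl = 2

lane count: 256 div 16 = 16
p0[j] = (40+j < 42); true for j=0..1 → 2 lanes set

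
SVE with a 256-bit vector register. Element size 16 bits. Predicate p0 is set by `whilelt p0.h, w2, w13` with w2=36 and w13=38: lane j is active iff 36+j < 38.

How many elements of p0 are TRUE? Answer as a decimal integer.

lane count: 256 div 16 = 16
p0[j] = (36+j < 38); true for j=0..1 → 2 lanes set

vl = 2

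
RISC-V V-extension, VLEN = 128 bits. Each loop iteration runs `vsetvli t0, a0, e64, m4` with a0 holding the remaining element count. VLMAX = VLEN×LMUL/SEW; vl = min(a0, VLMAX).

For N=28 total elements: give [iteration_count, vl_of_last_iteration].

VLMAX = (128 × 4) / 64 = 8 lanes
28 elements at 8/iter → 4 passes, remainder 4 on the last

[iterations, last_vl] = [4, 4]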